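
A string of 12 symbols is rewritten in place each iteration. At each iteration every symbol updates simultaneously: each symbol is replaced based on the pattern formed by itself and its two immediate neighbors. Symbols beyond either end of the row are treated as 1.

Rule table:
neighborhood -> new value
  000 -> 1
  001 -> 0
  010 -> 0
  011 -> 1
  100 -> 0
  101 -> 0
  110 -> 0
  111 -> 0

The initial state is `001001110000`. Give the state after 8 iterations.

iteration 1: 000001000110
iteration 2: 011100010100
iteration 3: 010001000000
iteration 4: 000100011110
iteration 5: 010001010000
iteration 6: 000100000110
iteration 7: 010001110100
iteration 8: 000101000000

000101000000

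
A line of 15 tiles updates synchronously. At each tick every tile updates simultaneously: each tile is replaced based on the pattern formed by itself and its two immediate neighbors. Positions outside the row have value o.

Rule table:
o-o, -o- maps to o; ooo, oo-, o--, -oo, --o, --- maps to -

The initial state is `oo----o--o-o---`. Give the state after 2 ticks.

------o--------

------o--ooo---
------o--------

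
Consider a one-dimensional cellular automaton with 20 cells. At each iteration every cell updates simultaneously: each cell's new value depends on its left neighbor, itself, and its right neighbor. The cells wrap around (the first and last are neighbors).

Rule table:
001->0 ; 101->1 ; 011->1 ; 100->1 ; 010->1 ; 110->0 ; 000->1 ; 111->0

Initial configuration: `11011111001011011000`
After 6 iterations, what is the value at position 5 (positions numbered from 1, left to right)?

iteration 1: 10110000101110110110
iteration 2: 11101110111001101101
iteration 3: 00011001100101011011
iteration 4: 11010101010111110110
iteration 5: 10111111111100001101
iteration 6: 01100000000011101011
position 5 holds 0

0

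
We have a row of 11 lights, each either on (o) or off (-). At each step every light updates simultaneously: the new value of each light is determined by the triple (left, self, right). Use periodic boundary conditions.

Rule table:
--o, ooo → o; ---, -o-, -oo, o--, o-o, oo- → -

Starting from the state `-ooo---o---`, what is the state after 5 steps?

o-o---o----
-----o----o
----o----o-
---o----o--
--o----o---

--o----o---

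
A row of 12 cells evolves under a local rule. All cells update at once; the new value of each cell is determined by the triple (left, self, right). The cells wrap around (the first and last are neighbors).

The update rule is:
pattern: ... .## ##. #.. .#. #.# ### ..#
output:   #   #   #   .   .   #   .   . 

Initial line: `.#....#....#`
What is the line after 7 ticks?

##.###.###.#

#..##...##..
...##.#.##..
##.###.###.#
.###.###.###
##.###.###.#  (repeats tick 3; period 2)
tick 7: ##.###.###.#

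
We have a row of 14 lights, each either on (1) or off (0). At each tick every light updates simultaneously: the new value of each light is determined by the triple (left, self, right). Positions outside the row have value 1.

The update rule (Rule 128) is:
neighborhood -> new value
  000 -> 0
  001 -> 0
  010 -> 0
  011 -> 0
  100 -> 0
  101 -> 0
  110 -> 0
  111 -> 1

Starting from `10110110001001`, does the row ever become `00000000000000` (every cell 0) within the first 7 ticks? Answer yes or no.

00000000000000
all cells are 0 at tick 1

yes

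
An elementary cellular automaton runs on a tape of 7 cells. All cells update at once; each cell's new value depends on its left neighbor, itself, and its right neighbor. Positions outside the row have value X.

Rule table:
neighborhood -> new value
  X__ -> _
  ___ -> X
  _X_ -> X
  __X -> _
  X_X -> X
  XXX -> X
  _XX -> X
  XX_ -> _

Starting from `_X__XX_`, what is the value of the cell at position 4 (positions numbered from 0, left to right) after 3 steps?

XX__X_X
X___XXX
__X_XXX
position 4 holds X

X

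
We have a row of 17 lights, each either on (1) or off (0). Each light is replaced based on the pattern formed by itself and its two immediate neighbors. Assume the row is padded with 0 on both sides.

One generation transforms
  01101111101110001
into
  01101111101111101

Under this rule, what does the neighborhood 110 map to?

At position 2 the neighborhood is 110; the next row has 1 there.

1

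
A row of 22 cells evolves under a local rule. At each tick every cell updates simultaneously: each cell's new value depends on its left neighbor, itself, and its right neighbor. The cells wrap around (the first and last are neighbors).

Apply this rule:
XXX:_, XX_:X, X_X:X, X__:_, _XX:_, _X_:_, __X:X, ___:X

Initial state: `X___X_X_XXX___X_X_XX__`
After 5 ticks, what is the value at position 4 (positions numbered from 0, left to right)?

X

__XX_X_X__X_XX_X_X_X_X
_X_XX_X__X_X_XX_X_X_X_
X_X_XX__X_X_X_XX_X_X__
_X_X_X_X_X_X_X_XX_X__X
X_X_X_X_X_X_X_X_XX__X_
position 4 holds X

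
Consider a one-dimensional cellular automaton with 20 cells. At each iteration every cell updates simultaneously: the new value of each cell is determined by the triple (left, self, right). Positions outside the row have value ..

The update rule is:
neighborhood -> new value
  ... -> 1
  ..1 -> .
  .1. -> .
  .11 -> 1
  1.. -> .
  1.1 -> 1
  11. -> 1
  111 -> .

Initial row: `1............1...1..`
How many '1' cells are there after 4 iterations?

3

iteration 1: ..1111111111...1...1
iteration 2: 1.1........1.1...1..
iteration 3: .1..111111..1..1...1
iteration 4: ....1....1.......1..
count of 1: 3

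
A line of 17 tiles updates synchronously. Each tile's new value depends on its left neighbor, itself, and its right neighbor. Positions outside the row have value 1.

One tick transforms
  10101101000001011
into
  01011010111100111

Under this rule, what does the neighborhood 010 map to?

0

At position 2 the neighborhood is 010; the next row has 0 there.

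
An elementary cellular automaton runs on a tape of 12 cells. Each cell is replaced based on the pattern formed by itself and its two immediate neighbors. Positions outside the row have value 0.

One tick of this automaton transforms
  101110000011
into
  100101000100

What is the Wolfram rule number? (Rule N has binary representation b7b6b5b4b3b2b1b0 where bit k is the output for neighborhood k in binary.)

position 3: 111 → 1  (bit 7 = 1)
position 4: 110 → 0  (bit 6 = 0)
position 1: 101 → 0  (bit 5 = 0)
position 5: 100 → 1  (bit 4 = 1)
position 2: 011 → 0  (bit 3 = 0)
position 0: 010 → 1  (bit 2 = 1)
position 9: 001 → 1  (bit 1 = 1)
position 6: 000 → 0  (bit 0 = 0)
bits b7..b0 = 10010110 = 150

150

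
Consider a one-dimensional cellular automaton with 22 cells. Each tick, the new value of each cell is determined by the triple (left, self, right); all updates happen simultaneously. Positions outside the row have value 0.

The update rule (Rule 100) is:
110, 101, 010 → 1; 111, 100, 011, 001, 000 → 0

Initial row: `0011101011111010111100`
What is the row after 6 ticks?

0000000100000001000100

0000111100001111000100
0000000100000001000100
0000000100000001000100  (fixed point — unchanged through tick 6)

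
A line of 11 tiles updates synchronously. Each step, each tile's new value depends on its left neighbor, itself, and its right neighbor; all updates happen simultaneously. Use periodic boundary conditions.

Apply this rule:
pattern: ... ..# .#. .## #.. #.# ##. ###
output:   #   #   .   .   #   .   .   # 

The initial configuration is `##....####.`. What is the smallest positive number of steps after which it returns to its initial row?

11

step 1: ..####.##..
step 2: ##.##....##
step 3: #....####.#
step 4: .####.##...
step 5: #.##....###
step 6: ....####.##
step 7: ####.##....
step 8: .##....####
step 9: ...####.##.
step 10: ###.##....#
step 11: ##....####.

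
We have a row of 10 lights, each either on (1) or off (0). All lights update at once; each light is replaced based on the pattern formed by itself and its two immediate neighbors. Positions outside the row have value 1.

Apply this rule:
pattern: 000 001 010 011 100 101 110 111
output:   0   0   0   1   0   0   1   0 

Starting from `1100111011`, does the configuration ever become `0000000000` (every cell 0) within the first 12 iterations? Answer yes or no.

iteration 1: 0100101010
iteration 2: 0000000000
all cells are 0 at iteration 2

yes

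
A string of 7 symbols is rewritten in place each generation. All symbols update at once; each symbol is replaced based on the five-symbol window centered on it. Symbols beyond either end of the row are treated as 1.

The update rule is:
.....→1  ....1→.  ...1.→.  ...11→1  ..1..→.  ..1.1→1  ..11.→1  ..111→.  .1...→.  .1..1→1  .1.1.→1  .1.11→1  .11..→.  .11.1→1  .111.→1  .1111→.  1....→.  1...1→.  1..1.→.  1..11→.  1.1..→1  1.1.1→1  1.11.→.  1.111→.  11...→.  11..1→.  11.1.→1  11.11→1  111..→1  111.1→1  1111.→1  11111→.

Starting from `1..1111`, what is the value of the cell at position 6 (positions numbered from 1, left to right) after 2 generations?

1......
1..11.1
position 6 holds .

.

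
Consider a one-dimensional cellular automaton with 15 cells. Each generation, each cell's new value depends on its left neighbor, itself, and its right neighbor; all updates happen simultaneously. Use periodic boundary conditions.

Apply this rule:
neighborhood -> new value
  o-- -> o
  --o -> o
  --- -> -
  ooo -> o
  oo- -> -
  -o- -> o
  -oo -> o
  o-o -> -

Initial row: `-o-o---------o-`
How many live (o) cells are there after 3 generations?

10

oo-oo-------ooo
o--o-o-----oooo
-ooo-oo---ooooo
count of o: 10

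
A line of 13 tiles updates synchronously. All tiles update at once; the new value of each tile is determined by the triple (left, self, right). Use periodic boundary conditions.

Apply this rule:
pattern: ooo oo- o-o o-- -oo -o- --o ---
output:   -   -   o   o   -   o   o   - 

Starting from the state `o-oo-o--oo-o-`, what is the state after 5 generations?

oo--oooo--ooo
--oo----oo---
-o--o--o--o--
oooooooooooo-
------------o

------------o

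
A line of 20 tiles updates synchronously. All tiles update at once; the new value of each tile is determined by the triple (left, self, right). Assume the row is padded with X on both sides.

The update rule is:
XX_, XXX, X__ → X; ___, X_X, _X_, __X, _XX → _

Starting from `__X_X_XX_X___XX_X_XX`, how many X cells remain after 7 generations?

9

generation 1: X______X__X___X____X
generation 2: XX______X__X___X____
generation 3: XXX______X__X___X___
generation 4: XXXX______X__X___X__
generation 5: XXXXX______X__X___X_
generation 6: XXXXXX______X__X____
generation 7: XXXXXXX______X__X___
count of X: 9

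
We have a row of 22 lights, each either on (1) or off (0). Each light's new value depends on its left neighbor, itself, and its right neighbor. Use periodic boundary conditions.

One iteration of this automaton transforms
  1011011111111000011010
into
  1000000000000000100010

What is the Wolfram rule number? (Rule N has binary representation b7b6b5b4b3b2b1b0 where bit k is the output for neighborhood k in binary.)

position 6: 111 → 0  (bit 7 = 0)
position 3: 110 → 0  (bit 6 = 0)
position 1: 101 → 0  (bit 5 = 0)
position 13: 100 → 0  (bit 4 = 0)
position 2: 011 → 0  (bit 3 = 0)
position 0: 010 → 1  (bit 2 = 1)
position 16: 001 → 1  (bit 1 = 1)
position 14: 000 → 0  (bit 0 = 0)
bits b7..b0 = 00000110 = 6

6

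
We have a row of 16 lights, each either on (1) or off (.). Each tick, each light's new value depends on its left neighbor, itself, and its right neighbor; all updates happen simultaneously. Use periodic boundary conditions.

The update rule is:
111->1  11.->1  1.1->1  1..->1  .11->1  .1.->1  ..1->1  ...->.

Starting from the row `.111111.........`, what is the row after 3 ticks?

1111111111....11

11111111........
111111111......1
1111111111....11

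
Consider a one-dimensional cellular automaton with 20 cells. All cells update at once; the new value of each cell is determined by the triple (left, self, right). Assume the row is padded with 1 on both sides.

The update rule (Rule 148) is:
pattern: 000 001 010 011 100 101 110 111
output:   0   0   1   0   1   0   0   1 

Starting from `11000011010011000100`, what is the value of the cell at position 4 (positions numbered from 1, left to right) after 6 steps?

1

step 1: 10100000011000100110
step 2: 00110000000100110000
step 3: 10001000000110001000
step 4: 01001100000001001100
step 5: 01100010000001100010
step 6: 00010011000000010010
position 4 holds 1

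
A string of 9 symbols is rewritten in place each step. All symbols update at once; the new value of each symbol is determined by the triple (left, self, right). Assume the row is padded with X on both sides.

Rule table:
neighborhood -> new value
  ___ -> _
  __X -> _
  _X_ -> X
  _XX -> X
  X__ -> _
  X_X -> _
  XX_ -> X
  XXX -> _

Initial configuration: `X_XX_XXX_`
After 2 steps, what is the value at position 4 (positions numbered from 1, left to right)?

X

step 1: X_XX_X_X_
step 2: X_XX_X_X_
position 4 holds X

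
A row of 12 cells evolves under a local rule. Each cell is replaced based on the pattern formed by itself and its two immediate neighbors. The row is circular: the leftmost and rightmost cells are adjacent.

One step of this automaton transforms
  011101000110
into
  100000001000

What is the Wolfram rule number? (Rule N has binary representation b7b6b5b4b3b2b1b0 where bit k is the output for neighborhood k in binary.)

position 2: 111 → 0  (bit 7 = 0)
position 3: 110 → 0  (bit 6 = 0)
position 4: 101 → 0  (bit 5 = 0)
position 6: 100 → 0  (bit 4 = 0)
position 1: 011 → 0  (bit 3 = 0)
position 5: 010 → 0  (bit 2 = 0)
position 0: 001 → 1  (bit 1 = 1)
position 7: 000 → 0  (bit 0 = 0)
bits b7..b0 = 00000010 = 2

2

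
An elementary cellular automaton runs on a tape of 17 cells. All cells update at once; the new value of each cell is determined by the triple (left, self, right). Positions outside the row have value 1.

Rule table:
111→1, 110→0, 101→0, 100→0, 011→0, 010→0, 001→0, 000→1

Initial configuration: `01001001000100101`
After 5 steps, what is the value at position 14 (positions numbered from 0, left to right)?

00000000010000000
01111111000111110
00111110010011100
00011100000001000
01001001111100010
position 14 holds 0

0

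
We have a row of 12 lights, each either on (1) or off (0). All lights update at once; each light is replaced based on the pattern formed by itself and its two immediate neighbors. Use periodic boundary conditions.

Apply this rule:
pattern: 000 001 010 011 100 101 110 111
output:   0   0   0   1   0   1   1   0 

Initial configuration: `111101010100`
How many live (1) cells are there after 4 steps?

3

100110101000
000111010000
000101100000
000011100000
count of 1: 3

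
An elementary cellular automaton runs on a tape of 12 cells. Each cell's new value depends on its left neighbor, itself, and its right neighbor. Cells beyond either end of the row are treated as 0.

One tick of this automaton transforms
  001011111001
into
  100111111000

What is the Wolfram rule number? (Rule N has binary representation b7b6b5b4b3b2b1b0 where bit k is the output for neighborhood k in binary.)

position 5: 111 → 1  (bit 7 = 1)
position 8: 110 → 1  (bit 6 = 1)
position 3: 101 → 1  (bit 5 = 1)
position 9: 100 → 0  (bit 4 = 0)
position 4: 011 → 1  (bit 3 = 1)
position 2: 010 → 0  (bit 2 = 0)
position 1: 001 → 0  (bit 1 = 0)
position 0: 000 → 1  (bit 0 = 1)
bits b7..b0 = 11101001 = 233

233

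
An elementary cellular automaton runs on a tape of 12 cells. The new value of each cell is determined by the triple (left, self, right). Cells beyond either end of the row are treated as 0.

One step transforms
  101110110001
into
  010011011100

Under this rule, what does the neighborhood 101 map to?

At position 1 the neighborhood is 101; the next row has 1 there.

1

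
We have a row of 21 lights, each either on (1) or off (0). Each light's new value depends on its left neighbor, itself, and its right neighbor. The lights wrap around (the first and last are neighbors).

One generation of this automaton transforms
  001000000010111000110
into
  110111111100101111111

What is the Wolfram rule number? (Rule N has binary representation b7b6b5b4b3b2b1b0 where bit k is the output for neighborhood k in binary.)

position 13: 111 → 0  (bit 7 = 0)
position 14: 110 → 1  (bit 6 = 1)
position 11: 101 → 0  (bit 5 = 0)
position 3: 100 → 1  (bit 4 = 1)
position 12: 011 → 1  (bit 3 = 1)
position 2: 010 → 0  (bit 2 = 0)
position 1: 001 → 1  (bit 1 = 1)
position 0: 000 → 1  (bit 0 = 1)
bits b7..b0 = 01011011 = 91

91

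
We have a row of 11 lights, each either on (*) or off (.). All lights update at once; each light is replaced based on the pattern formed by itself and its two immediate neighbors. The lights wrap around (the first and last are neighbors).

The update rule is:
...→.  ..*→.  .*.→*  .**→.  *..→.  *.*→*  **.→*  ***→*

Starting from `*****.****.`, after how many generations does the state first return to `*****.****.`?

11

.*****.****
*.*****.***
**.*****.**
***.*****.*
****.*****.
.****.*****
*.****.****
**.****.***
***.****.**
****.****.*
*****.****.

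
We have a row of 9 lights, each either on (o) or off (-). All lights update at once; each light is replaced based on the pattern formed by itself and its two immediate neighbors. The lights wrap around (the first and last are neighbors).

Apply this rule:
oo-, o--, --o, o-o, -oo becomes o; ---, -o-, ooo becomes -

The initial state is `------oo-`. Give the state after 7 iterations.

-----oooo

-----oooo
o---oo--o
oo-oooooo
-ooo-----
oo-oo----
oooooo--o
-----oooo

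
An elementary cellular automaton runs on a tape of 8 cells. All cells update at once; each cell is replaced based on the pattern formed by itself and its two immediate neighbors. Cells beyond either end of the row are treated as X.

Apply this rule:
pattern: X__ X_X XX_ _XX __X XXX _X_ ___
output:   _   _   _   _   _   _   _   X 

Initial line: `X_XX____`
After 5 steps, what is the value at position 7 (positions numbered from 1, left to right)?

X

_____XX_
_XXX____
_____XX_  (repeats step 1; period 2)
step 5: _____XX_
position 7 holds X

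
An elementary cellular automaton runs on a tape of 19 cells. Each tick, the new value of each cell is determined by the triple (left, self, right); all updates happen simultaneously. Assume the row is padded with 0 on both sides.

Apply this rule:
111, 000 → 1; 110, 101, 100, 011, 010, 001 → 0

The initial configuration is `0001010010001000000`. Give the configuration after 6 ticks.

0110011001000000001

1100000000100011111
0001111110001001110
1100111100100000100
0000011000001110001
1111000011100100100
0110011001000000001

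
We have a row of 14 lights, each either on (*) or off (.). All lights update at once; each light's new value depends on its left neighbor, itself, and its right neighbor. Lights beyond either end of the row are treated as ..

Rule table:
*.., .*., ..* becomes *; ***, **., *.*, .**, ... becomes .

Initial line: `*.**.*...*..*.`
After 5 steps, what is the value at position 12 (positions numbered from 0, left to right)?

*....**.******
**..*.........
..****........
.*....*.......
***..***......
position 12 holds .

.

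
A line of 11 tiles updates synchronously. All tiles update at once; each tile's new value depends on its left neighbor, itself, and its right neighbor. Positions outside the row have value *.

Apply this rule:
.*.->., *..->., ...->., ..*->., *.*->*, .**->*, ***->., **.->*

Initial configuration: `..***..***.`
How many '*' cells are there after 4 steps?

1

..*.*..*.**
...*....**.
........***
........*..
count of *: 1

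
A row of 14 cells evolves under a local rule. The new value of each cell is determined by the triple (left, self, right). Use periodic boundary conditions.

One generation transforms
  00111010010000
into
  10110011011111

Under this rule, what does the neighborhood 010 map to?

1

At position 6 the neighborhood is 010; the next row has 1 there.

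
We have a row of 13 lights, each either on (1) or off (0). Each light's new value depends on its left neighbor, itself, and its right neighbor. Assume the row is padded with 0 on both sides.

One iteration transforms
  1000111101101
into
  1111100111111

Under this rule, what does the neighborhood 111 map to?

0

At position 5 the neighborhood is 111; the next row has 0 there.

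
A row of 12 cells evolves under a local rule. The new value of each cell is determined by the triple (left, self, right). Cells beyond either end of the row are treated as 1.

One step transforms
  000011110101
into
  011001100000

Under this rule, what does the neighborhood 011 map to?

0

At position 4 the neighborhood is 011; the next row has 0 there.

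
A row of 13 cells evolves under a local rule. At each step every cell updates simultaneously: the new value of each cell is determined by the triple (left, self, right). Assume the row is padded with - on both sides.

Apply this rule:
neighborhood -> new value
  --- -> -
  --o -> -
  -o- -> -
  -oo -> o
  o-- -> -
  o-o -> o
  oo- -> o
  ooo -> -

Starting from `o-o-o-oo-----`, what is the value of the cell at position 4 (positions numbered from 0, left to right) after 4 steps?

-

-o-o-ooo-----
--o-oo-o-----
---oooo------
---o--o------
position 4 holds -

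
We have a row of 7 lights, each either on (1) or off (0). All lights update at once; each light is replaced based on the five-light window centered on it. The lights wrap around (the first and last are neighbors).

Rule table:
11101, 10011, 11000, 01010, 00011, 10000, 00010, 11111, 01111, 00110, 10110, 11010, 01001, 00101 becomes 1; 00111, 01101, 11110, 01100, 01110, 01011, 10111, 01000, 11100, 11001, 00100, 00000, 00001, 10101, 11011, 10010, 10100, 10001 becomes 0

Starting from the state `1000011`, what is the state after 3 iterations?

1010001

iteration 1: 0110100
iteration 2: 1101000
iteration 3: 1010001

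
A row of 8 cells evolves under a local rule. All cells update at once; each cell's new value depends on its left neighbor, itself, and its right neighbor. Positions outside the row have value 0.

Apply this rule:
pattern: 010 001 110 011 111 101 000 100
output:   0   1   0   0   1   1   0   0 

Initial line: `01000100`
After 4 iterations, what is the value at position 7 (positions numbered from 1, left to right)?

0

10001000
00010000
00100000
01000000
position 7 holds 0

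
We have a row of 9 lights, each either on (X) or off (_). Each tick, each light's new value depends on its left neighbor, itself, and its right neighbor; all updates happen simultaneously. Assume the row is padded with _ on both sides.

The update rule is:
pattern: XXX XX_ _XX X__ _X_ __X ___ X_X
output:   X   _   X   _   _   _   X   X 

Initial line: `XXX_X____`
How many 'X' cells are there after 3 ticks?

XX_X__XXX
X_X___XX_
_X__X_X__
count of X: 3

3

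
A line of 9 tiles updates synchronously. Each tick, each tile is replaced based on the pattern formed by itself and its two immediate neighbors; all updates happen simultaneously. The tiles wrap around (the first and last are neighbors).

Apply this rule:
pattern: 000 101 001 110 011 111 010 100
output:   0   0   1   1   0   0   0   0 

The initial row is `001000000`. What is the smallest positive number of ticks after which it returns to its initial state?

010000000
100000000
000000001
000000010
000000100
000001000
000010000
000100000
001000000

9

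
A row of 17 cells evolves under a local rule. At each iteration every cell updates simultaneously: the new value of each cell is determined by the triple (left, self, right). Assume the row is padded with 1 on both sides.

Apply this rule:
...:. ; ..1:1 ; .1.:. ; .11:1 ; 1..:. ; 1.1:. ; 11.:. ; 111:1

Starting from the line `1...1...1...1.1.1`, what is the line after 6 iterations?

...1...1...1....1
..1...1...1....11
.1...1...1....111
....1...1....1111
...1...1....11111
..1...1....111111

..1...1....111111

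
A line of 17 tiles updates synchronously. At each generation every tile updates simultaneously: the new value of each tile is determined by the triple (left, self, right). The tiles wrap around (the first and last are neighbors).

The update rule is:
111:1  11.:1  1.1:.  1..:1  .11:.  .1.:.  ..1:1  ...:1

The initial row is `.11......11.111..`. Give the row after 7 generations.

generation 1: 1.1111111.1..1111
generation 2: 1..111111..11.111
generation 3: 111.1111111.1..11
generation 4: 111..111111..11.1
generation 5: 11111.1111111.1..
generation 6: .1111..111111..11
generation 7: ..11111.1111111.1

..11111.1111111.1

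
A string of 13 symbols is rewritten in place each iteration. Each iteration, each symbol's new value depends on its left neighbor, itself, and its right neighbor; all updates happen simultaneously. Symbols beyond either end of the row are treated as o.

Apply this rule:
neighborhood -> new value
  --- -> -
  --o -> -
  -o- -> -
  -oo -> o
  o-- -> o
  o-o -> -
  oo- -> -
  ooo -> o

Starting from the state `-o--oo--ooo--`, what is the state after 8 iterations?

o--o--o------

iteration 1: --o-o-o-oo-o-
iteration 2: o-------o----
iteration 3: -o-------o---
iteration 4: --o-------o--
iteration 5: o--o-------o-
iteration 6: -o--o--------
iteration 7: --o--o-------
iteration 8: o--o--o------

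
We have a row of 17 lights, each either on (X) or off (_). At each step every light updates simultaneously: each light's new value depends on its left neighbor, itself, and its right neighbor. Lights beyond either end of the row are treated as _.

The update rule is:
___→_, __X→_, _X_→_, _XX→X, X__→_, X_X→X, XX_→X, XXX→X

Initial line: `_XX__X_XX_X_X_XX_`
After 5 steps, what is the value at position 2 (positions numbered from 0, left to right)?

X

step 1: _XX___XXXX_X_XXX_
step 2: _XX___XXXXX_XXXX_
step 3: _XX___XXXXXXXXXX_
step 4: _XX___XXXXXXXXXX_  (fixed point — unchanged through step 5)
position 2 holds X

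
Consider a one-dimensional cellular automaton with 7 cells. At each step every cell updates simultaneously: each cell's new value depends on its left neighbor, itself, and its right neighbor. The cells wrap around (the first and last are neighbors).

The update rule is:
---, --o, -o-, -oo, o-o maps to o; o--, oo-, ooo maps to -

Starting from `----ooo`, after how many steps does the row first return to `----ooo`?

step 1: -oooo--
step 2: oo----o
step 3: ---oooo
step 4: -ooo---
step 5: oo---oo
step 6: ---ooo-
step 7: oooo---
step 8: o----oo
step 9: --oooo-
step 10: ooo----
step 11: o---ooo
step 12: --ooo--
step 13: ooo---o
step 14: ----ooo

14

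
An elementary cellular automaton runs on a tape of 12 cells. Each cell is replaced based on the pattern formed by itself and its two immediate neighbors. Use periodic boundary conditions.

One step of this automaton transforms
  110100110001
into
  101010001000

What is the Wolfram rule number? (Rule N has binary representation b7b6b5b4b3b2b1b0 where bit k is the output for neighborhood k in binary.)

position 0: 111 → 1  (bit 7 = 1)
position 1: 110 → 0  (bit 6 = 0)
position 2: 101 → 1  (bit 5 = 1)
position 4: 100 → 1  (bit 4 = 1)
position 6: 011 → 0  (bit 3 = 0)
position 3: 010 → 0  (bit 2 = 0)
position 5: 001 → 0  (bit 1 = 0)
position 9: 000 → 0  (bit 0 = 0)
bits b7..b0 = 10110000 = 176

176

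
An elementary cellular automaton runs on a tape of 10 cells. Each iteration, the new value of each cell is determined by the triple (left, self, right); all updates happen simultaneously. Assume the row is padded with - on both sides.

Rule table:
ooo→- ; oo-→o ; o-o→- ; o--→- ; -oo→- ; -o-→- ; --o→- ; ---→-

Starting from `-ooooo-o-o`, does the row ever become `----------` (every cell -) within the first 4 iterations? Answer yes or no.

yes

iteration 1: -----o----
iteration 2: ----------
all cells are - at iteration 2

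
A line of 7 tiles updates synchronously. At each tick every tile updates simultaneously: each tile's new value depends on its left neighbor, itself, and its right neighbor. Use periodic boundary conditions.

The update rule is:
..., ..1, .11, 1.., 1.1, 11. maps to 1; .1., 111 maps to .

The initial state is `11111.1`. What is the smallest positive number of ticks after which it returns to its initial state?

....111
11111.1

2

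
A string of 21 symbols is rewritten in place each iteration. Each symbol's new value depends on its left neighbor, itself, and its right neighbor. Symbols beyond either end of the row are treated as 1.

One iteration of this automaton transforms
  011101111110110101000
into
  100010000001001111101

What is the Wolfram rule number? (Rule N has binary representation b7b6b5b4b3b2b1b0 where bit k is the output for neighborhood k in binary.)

54

position 2: 111 → 0  (bit 7 = 0)
position 3: 110 → 0  (bit 6 = 0)
position 0: 101 → 1  (bit 5 = 1)
position 18: 100 → 1  (bit 4 = 1)
position 1: 011 → 0  (bit 3 = 0)
position 15: 010 → 1  (bit 2 = 1)
position 20: 001 → 1  (bit 1 = 1)
position 19: 000 → 0  (bit 0 = 0)
bits b7..b0 = 00110110 = 54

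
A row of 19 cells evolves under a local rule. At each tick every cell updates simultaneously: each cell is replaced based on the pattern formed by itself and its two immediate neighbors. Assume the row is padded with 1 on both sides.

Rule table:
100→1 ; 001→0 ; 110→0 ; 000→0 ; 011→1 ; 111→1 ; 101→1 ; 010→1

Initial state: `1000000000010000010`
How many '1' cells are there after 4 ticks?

10

tick 1: 0100000000011000011
tick 2: 1110000000010100011
tick 3: 1101000000011110011
tick 4: 1011100000011101011
count of 1: 10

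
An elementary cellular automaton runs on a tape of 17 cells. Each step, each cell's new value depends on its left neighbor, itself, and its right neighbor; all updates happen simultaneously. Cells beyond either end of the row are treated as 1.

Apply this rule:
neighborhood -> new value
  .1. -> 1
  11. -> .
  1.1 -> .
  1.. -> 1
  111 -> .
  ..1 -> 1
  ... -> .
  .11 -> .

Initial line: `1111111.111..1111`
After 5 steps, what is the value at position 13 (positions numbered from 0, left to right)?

step 1: ...........11....
step 2: 1.........1..1..1
step 3: .1.......1111111.
step 4: .11.....1........
step 5: ...1...111......1
position 13 holds .

.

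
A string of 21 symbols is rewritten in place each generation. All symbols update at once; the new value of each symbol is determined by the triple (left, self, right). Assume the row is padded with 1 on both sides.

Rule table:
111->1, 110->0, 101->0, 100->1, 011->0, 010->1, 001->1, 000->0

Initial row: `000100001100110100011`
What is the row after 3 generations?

generation 1: 101110010011000110101
generation 2: 000101111100101000100
generation 3: 101100111011101101111

101100111011101101111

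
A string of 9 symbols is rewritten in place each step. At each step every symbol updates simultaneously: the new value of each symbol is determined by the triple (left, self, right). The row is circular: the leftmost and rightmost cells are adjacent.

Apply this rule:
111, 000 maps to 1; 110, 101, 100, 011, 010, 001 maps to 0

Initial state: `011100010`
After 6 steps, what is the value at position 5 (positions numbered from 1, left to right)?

001001000
100000011
001111001
000110000
110000111
100110011
position 5 holds 1

1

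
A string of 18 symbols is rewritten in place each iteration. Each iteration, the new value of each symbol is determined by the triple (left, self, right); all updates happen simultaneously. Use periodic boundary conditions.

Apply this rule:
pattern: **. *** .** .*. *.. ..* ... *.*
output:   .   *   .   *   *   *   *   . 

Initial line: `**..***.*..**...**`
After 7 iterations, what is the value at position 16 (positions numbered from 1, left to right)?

iteration 1: *.**.*..***..***.*
iteration 2: .....***.*.**.*...
iteration 3: *****.*..*....****
iteration 4: ****..********.***
iteration 5: ***.**.******...**
iteration 6: **......****.***.*
iteration 7: *.******.**...*...
position 16 holds .

.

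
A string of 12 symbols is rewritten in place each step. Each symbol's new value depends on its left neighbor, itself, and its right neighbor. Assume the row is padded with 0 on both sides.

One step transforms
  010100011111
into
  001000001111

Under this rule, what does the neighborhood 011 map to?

0

At position 7 the neighborhood is 011; the next row has 0 there.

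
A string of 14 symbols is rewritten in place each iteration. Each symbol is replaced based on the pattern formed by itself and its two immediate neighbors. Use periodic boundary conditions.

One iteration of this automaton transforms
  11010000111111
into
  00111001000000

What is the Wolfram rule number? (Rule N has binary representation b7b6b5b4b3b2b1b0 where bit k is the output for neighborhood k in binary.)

position 0: 111 → 0  (bit 7 = 0)
position 1: 110 → 0  (bit 6 = 0)
position 2: 101 → 1  (bit 5 = 1)
position 4: 100 → 1  (bit 4 = 1)
position 8: 011 → 0  (bit 3 = 0)
position 3: 010 → 1  (bit 2 = 1)
position 7: 001 → 1  (bit 1 = 1)
position 5: 000 → 0  (bit 0 = 0)
bits b7..b0 = 00110110 = 54

54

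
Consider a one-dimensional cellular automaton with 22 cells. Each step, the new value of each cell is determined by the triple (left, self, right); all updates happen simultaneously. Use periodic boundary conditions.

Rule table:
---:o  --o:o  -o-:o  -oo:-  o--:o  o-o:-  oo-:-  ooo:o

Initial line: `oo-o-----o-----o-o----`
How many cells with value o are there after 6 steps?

step 1: ---ooooooooooooo-ooooo
step 2: ooo-ooooooooooo---ooo-
step 3: -o---ooooooooo-ooo-o--
step 4: ooooo-ooooooo---o--ooo
step 5: oooo---ooooo-oooooo-oo
step 6: ooo-ooo-ooo---oooo---o
count of o: 14

14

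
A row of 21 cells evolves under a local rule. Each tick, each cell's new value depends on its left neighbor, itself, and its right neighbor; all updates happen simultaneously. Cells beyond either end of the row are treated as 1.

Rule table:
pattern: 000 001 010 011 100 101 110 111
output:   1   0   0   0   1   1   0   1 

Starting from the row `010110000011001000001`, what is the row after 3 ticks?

101001111000100111100
010100110110010011010
101010001001001000101

101010001001001000101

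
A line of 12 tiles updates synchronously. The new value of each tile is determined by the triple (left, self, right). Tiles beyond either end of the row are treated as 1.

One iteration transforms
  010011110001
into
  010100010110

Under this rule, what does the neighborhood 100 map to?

0

At position 2 the neighborhood is 100; the next row has 0 there.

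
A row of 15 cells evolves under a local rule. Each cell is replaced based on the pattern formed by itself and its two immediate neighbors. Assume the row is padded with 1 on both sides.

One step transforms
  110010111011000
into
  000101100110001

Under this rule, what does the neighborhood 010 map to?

At position 4 the neighborhood is 010; the next row has 0 there.

0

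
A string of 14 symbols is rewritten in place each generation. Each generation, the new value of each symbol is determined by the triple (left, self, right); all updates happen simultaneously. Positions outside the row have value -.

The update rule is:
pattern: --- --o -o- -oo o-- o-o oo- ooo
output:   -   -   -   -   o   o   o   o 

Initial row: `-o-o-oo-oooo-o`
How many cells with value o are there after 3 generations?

--o-o-oo-oooo-
---o-o-oo-oooo
----o-o-oo-ooo
count of o: 7

7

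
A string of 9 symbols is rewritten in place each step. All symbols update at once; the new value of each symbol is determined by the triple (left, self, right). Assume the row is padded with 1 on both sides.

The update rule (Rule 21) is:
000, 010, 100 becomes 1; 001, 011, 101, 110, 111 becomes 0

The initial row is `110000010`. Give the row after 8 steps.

000000010

001111010
100000010
011111010
000000010
111111010
000000010  (repeats step 4; period 2)
step 8: 000000010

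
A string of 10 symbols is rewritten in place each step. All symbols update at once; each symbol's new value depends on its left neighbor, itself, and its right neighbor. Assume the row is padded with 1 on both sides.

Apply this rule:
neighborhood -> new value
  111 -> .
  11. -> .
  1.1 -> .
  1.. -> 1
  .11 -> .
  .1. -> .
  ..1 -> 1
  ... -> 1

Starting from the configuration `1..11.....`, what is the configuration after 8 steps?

...11.....

.11..11111
...11.....
111..11111
...11.....  (repeats step 2; period 2)
step 8: ...11.....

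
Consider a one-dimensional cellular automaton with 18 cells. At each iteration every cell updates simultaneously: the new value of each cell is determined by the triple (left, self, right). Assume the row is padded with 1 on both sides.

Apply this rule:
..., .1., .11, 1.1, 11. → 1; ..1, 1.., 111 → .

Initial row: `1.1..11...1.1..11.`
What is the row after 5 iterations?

111..11.1.111..111
..1..111111.1..1..
..1..1....111..1..
..1..1.11.1.1..1..
..1..11111111..1..

..1..11111111..1..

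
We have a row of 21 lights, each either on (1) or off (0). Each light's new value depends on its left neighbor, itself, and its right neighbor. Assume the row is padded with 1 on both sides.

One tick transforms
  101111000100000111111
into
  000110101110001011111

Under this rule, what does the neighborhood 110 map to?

At position 0 the neighborhood is 110; the next row has 0 there.

0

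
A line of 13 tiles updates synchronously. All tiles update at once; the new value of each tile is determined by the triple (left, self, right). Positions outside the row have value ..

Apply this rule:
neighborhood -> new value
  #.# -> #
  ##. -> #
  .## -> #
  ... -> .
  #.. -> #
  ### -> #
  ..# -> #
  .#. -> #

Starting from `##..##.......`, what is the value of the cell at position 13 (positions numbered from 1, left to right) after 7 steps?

step 1: #######......
step 2: ########.....
step 3: #########....
step 4: ##########...
step 5: ###########..
step 6: ############.
step 7: #############
position 13 holds #

#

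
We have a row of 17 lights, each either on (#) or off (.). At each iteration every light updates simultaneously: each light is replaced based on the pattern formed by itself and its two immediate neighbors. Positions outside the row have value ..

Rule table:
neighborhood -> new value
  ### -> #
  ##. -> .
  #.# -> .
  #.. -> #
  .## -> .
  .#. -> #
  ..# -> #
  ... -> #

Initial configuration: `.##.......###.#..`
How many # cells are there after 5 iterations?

#..#######.#..###
###.#####..###.#.
.#...###.##.#..##
#####.#.....###..
.###..######.#.##
count of #: 12

12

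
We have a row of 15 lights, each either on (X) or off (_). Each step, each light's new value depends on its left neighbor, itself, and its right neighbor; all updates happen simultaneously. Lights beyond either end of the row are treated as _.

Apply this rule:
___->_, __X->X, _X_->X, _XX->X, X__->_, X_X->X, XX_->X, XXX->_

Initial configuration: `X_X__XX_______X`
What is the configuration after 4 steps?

X_XXX_X___XXXXX

XXX_XXX______XX
X_XXX_X_____XXX
XXX_XXX____XX_X
X_XXX_X___XXXXX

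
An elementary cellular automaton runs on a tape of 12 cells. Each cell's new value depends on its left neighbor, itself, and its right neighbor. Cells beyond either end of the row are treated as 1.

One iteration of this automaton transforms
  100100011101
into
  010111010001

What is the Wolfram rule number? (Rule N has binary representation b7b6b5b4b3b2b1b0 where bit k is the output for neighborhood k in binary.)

position 8: 111 → 0  (bit 7 = 0)
position 0: 110 → 0  (bit 6 = 0)
position 10: 101 → 0  (bit 5 = 0)
position 1: 100 → 1  (bit 4 = 1)
position 7: 011 → 1  (bit 3 = 1)
position 3: 010 → 1  (bit 2 = 1)
position 2: 001 → 0  (bit 1 = 0)
position 5: 000 → 1  (bit 0 = 1)
bits b7..b0 = 00011101 = 29

29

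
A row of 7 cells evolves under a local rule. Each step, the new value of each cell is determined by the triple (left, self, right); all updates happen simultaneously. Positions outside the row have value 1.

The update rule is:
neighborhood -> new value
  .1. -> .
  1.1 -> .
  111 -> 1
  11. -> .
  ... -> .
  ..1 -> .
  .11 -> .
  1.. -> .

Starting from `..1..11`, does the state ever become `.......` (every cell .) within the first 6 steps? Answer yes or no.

yes

......1
.......
all cells are . at step 2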